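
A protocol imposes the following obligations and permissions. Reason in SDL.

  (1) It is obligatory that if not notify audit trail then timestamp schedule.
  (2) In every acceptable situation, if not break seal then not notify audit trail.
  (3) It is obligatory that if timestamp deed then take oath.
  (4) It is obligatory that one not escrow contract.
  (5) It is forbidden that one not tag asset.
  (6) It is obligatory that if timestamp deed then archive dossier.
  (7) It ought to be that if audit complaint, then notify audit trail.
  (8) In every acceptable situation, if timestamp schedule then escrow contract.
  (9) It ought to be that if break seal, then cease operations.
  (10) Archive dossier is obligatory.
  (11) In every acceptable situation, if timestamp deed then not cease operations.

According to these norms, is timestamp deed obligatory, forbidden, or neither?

Premise 4 gives O(¬escrow_contract).
Premise 8, O(timestamp_schedule → escrow_contract), contraposes to O(¬escrow_contract → ¬timestamp_schedule); with O(¬escrow_contract) we get O(¬timestamp_schedule).
Premise 1, O(¬notify_audit_trail → timestamp_schedule), contraposes to O(¬timestamp_schedule → notify_audit_trail); with O(¬timestamp_schedule) we get O(notify_audit_trail).
The contrapositive of premise 2 (O(¬break_seal → ¬notify_audit_trail)) is O(notify_audit_trail → break_seal), and O(notify_audit_trail) is already established, so O(break_seal).
Applying K to premise 9 (O(break_seal → cease_operations)) and O(break_seal) yields O(cease_operations).
Premise 11, O(timestamp_deed → ¬cease_operations), contraposes to O(cease_operations → ¬timestamp_deed); with O(cease_operations) we get O(¬timestamp_deed).
Premises 3, 5, 6, 7, 10 do not contribute to this derivation.
Thus O(¬timestamp_deed), which is F(timestamp_deed): timestamp_deed is forbidden.

Forbidden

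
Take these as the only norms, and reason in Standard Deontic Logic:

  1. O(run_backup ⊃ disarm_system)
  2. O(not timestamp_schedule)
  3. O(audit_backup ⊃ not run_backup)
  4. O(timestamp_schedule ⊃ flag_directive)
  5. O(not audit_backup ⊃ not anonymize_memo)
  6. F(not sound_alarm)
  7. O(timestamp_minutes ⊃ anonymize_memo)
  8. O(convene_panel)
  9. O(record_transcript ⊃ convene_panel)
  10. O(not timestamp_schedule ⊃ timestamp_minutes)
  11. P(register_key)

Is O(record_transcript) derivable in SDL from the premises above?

Premise 9 is O(record_transcript ⊃ convene_panel); even if O(convene_panel) held, inferring O(record_transcript) would be affirming the consequent — invalid.
No other premise forces O(record_transcript). An ideal world satisfying every premise can still have record_transcript false, so O(record_transcript) is not derivable.

No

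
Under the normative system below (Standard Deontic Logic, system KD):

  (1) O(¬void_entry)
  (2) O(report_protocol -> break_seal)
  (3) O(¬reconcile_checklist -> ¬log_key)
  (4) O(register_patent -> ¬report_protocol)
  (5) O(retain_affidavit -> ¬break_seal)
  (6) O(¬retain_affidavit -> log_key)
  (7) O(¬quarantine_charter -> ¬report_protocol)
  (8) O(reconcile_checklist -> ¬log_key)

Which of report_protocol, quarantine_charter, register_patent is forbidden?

report_protocol

Premises 8 and 3 cover both cases: O(reconcile_checklist -> ¬log_key) and O(¬reconcile_checklist -> ¬log_key). Since reconcile_checklist ∨ ¬reconcile_checklist is a tautology, O(¬log_key) follows.
Premise 6, O(¬retain_affidavit -> log_key), contraposes to O(¬log_key -> retain_affidavit); with O(¬log_key) we get O(retain_affidavit).
Premise 5 is O(retain_affidavit -> ¬break_seal); since O(retain_affidavit), deontic closure gives O(¬break_seal).
The contrapositive of premise 2 (O(report_protocol -> break_seal)) is O(¬break_seal -> ¬report_protocol), and O(¬break_seal) is already established, so O(¬report_protocol).
So O(¬report_protocol) holds, i.e. report_protocol is forbidden. None of the other listed options is forbidden under the premises.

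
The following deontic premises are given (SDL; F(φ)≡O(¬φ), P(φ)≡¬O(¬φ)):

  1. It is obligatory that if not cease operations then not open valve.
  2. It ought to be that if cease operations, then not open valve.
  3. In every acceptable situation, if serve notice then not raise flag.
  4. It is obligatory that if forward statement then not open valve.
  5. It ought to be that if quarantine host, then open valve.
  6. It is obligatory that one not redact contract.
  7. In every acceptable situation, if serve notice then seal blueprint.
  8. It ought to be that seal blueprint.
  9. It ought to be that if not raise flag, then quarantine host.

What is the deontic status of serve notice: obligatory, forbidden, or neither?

Forbidden

Premises 2 and 1 are O(cease_operations → ¬open_valve) and O(¬cease_operations → ¬open_valve); every ideal world satisfies cease_operations or ¬cease_operations, so in either case ¬open_valve holds — hence O(¬open_valve).
Premise 5 is O(quarantine_host → open_valve); contrapositively O(¬open_valve → ¬quarantine_host). Since O(¬open_valve) holds, K gives O(¬quarantine_host).
Premise 9, O(¬raise_flag → quarantine_host), contraposes to O(¬quarantine_host → raise_flag); with O(¬quarantine_host) we get O(raise_flag).
Premise 3, O(serve_notice → ¬raise_flag), contraposes to O(raise_flag → ¬serve_notice); with O(raise_flag) we get O(¬serve_notice).
Premises 4, 6, 7, 8 do not contribute to this derivation.
Thus O(¬serve_notice), which is F(serve_notice): serve_notice is forbidden.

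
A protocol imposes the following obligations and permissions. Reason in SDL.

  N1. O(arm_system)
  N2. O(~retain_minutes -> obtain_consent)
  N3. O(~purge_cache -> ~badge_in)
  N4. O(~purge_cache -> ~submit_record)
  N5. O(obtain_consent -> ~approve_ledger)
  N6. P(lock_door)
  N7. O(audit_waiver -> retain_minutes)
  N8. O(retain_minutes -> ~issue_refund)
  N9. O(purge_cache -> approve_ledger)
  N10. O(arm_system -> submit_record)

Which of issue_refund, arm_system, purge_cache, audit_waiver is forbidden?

issue_refund

From premise 1 we have O(arm_system).
With premise 10, O(arm_system -> submit_record), the K-axiom yields O(submit_record).
The contrapositive of premise 4 (O(~purge_cache -> ~submit_record)) is O(submit_record -> purge_cache), and O(submit_record) is already established, so O(purge_cache).
With premise 9, O(purge_cache -> approve_ledger), the K-axiom yields O(approve_ledger).
Premise 5 is O(obtain_consent -> ~approve_ledger); contrapositively O(approve_ledger -> ~obtain_consent). Since O(approve_ledger) holds, K gives O(~obtain_consent).
Premise 2 is O(~retain_minutes -> obtain_consent); contrapositively O(~obtain_consent -> retain_minutes). Since O(~obtain_consent) holds, K gives O(retain_minutes).
From O(retain_minutes) and premise 8, O(retain_minutes -> ~issue_refund), we obtain O(~issue_refund).
So O(~issue_refund) holds, i.e. issue_refund is forbidden. None of the other listed options is forbidden under the premises.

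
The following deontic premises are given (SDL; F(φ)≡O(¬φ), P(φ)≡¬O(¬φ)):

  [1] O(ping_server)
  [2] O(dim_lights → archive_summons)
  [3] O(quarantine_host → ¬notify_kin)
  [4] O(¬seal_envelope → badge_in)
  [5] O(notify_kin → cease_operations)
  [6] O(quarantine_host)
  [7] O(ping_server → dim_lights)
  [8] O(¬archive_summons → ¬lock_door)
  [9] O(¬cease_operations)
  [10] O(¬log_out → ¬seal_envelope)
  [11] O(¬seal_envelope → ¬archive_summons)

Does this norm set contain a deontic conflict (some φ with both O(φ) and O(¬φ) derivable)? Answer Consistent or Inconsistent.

Consistent

Premise 5 is O(notify_kin → cease_operations), but O(notify_kin) is not derivable from the premises, so it does not yield O(cease_operations).
So O(cease_operations) is not derivable, and the apparent clash with O(¬cease_operations) does not arise.
A world satisfying every obligation exists (e.g. archive_summons=true, badge_in=false, cease_operations=false, dim_lights=true, lock_door=false, log_out=true, notify_kin=false, ping_server=true, quarantine_host=true, seal_envelope=true); no atom is both obligatory and forbidden, so the set is consistent.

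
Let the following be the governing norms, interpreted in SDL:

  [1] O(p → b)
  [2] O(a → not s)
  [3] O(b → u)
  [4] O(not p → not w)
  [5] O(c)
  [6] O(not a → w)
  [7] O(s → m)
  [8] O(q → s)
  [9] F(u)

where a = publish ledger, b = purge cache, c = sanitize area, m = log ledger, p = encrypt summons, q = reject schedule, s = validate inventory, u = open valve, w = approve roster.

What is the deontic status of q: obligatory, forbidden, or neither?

Forbidden

Premise 9, F(u), is equivalent to O(not u).
The contrapositive of premise 3 (O(b → u)) is O(not u → not b), and O(not u) is already established, so O(not b).
The contrapositive of premise 1 (O(p → b)) is O(not b → not p), and O(not b) is already established, so O(not p).
Applying K to premise 4 (O(not p → not w)) and O(not p) yields O(not w).
The contrapositive of premise 6 (O(not a → w)) is O(not w → a), and O(not w) is already established, so O(a).
Applying K to premise 2 (O(a → not s)) and O(a) yields O(not s).
Premise 8 is O(q → s); contrapositively O(not s → not q). Since O(not s) holds, K gives O(not q).
Premises 5, 7 do not contribute to this derivation.
Thus O(not q), which is F(q): q is forbidden.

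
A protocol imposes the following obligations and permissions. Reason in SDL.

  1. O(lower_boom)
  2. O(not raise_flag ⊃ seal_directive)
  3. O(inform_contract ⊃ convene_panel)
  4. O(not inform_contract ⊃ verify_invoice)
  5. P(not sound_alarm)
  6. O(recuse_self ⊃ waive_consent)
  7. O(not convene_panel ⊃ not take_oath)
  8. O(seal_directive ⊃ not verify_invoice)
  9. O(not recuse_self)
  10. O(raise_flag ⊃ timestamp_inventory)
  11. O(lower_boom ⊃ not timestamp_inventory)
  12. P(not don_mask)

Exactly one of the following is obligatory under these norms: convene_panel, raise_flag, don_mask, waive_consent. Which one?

Premise 1 gives O(lower_boom).
With premise 11, O(lower_boom ⊃ not timestamp_inventory), the K-axiom yields O(not timestamp_inventory).
Premise 10 is O(raise_flag ⊃ timestamp_inventory); contrapositively O(not timestamp_inventory ⊃ not raise_flag). Since O(not timestamp_inventory) holds, K gives O(not raise_flag).
With premise 2, O(not raise_flag ⊃ seal_directive), the K-axiom yields O(seal_directive).
Applying K to premise 8 (O(seal_directive ⊃ not verify_invoice)) and O(seal_directive) yields O(not verify_invoice).
The contrapositive of premise 4 (O(not inform_contract ⊃ verify_invoice)) is O(not verify_invoice ⊃ inform_contract), and O(not verify_invoice) is already established, so O(inform_contract).
From O(inform_contract) and premise 3, O(inform_contract ⊃ convene_panel), we obtain O(convene_panel).
So O(convene_panel) holds — convene_panel is obligatory. None of the other listed options is made obligatory by any chain of premises.

convene_panel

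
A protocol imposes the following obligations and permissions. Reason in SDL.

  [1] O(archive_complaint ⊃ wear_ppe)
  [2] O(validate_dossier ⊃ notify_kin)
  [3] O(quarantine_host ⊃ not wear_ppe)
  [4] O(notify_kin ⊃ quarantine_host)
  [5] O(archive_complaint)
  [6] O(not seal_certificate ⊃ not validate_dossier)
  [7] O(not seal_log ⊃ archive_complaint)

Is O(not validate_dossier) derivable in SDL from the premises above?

Premise 5 states O(archive_complaint) outright.
Applying K to premise 1 (O(archive_complaint ⊃ wear_ppe)) and O(archive_complaint) yields O(wear_ppe).
Premise 3, O(quarantine_host ⊃ not wear_ppe), contraposes to O(wear_ppe ⊃ not quarantine_host); with O(wear_ppe) we get O(not quarantine_host).
Premise 4 is O(notify_kin ⊃ quarantine_host); contrapositively O(not quarantine_host ⊃ not notify_kin). Since O(not quarantine_host) holds, K gives O(not notify_kin).
The contrapositive of premise 2 (O(validate_dossier ⊃ notify_kin)) is O(not notify_kin ⊃ not validate_dossier), and O(not notify_kin) is already established, so O(not validate_dossier).
Premises 6, 7 do not contribute to this derivation.
So O(not validate_dossier) follows.

Yes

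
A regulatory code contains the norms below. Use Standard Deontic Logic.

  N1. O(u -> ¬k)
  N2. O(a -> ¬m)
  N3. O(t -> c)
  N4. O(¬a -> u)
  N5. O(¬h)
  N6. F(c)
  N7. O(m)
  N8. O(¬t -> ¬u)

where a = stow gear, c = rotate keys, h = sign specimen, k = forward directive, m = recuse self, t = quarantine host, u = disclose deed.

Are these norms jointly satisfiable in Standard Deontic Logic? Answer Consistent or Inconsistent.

Inconsistent

Premise 6, F(c), is equivalent to O(¬c).
The contrapositive of premise 3 (O(t -> c)) is O(¬c -> ¬t), and O(¬c) is already established, so O(¬t).
With premise 8, O(¬t -> ¬u), the K-axiom yields O(¬u).
The contrapositive of premise 4 (O(¬a -> u)) is O(¬u -> a), and O(¬u) is already established, so O(a).
From O(a) and premise 2, O(a -> ¬m), we obtain O(¬m).
But premise 7 directly asserts O(m).
We now have both O(¬m) and O(m) — m is simultaneously obligatory and forbidden, violating the D-axiom.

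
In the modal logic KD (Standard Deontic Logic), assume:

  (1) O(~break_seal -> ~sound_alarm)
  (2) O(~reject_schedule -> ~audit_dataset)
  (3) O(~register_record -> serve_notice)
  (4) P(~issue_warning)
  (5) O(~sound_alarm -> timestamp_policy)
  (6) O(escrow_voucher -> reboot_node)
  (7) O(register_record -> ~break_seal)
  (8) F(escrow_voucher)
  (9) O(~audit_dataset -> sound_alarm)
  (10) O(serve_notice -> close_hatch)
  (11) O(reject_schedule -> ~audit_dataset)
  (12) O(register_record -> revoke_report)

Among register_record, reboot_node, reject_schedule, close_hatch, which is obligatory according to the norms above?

By case analysis on ~reject_schedule: premise 2 gives O(~reject_schedule -> ~audit_dataset) and premise 11 gives O(reject_schedule -> ~audit_dataset), so O(~audit_dataset) either way.
From O(~audit_dataset) and premise 9, O(~audit_dataset -> sound_alarm), we obtain O(sound_alarm).
The contrapositive of premise 1 (O(~break_seal -> ~sound_alarm)) is O(sound_alarm -> break_seal), and O(sound_alarm) is already established, so O(break_seal).
Premise 7 is O(register_record -> ~break_seal); contrapositively O(break_seal -> ~register_record). Since O(break_seal) holds, K gives O(~register_record).
From O(~register_record) and premise 3, O(~register_record -> serve_notice), we obtain O(serve_notice).
Premise 10 is O(serve_notice -> close_hatch); since O(serve_notice), deontic closure gives O(close_hatch).
So O(close_hatch) holds — close_hatch is obligatory. None of the other listed options is made obligatory by any chain of premises.

close_hatch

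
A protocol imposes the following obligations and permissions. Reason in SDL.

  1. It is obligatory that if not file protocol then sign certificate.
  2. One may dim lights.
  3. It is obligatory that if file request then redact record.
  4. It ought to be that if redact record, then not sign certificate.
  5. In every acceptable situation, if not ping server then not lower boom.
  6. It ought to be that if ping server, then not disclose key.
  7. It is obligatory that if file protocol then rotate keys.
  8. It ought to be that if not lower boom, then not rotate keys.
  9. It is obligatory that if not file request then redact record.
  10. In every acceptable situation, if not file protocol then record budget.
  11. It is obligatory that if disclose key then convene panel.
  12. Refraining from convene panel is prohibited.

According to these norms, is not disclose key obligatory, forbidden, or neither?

Obligatory

Premises 9 and 3 cover both cases: O(¬file_request → redact_record) and O(file_request → redact_record). Since ¬file_request ∨ file_request is a tautology, O(redact_record) follows.
From O(redact_record) and premise 4, O(redact_record → ¬sign_certificate), we obtain O(¬sign_certificate).
Premise 1 is O(¬file_protocol → sign_certificate); contrapositively O(¬sign_certificate → file_protocol). Since O(¬sign_certificate) holds, K gives O(file_protocol).
Applying K to premise 7 (O(file_protocol → rotate_keys)) and O(file_protocol) yields O(rotate_keys).
The contrapositive of premise 8 (O(¬lower_boom → ¬rotate_keys)) is O(rotate_keys → lower_boom), and O(rotate_keys) is already established, so O(lower_boom).
Premise 5 is O(¬ping_server → ¬lower_boom); contrapositively O(lower_boom → ping_server). Since O(lower_boom) holds, K gives O(ping_server).
From O(ping_server) and premise 6, O(ping_server → ¬disclose_key), we obtain O(¬disclose_key).
Premises 2, 10, 11, 12 do not contribute to this derivation.
Hence ¬disclose_key is obligatory.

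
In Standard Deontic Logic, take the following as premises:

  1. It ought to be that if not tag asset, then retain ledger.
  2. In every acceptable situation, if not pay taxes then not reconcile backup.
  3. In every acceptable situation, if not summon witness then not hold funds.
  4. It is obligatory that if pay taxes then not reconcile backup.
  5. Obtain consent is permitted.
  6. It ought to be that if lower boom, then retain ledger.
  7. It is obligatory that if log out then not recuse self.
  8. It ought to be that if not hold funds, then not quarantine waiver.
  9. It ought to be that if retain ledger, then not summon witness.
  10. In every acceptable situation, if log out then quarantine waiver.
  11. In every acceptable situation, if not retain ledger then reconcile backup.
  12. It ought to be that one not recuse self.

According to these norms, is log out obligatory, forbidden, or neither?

Premises 2 and 4 cover both cases: O(¬pay_taxes → ¬reconcile_backup) and O(pay_taxes → ¬reconcile_backup). Since ¬pay_taxes ∨ pay_taxes is a tautology, O(¬reconcile_backup) follows.
Premise 11 is O(¬retain_ledger → reconcile_backup); contrapositively O(¬reconcile_backup → retain_ledger). Since O(¬reconcile_backup) holds, K gives O(retain_ledger).
Premise 9 is O(retain_ledger → ¬summon_witness); since O(retain_ledger), deontic closure gives O(¬summon_witness).
Premise 3 is O(¬summon_witness → ¬hold_funds); since O(¬summon_witness), deontic closure gives O(¬hold_funds).
Premise 8 is O(¬hold_funds → ¬quarantine_waiver); since O(¬hold_funds), deontic closure gives O(¬quarantine_waiver).
Premise 10, O(log_out → quarantine_waiver), contraposes to O(¬quarantine_waiver → ¬log_out); with O(¬quarantine_waiver) we get O(¬log_out).
Premises 1, 5, 6, 7, 12 do not contribute to this derivation.
Thus O(¬log_out), which is F(log_out): log_out is forbidden.

Forbidden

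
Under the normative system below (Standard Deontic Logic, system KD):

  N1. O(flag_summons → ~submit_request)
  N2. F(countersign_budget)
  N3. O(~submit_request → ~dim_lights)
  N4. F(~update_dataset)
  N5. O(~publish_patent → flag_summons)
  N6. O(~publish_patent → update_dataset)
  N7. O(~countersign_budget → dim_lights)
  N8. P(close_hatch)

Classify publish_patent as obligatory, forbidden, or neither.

Obligatory

Premise 2 is F(countersign_budget), i.e. O(~countersign_budget).
From O(~countersign_budget) and premise 7, O(~countersign_budget → dim_lights), we obtain O(dim_lights).
Premise 3, O(~submit_request → ~dim_lights), contraposes to O(dim_lights → submit_request); with O(dim_lights) we get O(submit_request).
Premise 1, O(flag_summons → ~submit_request), contraposes to O(submit_request → ~flag_summons); with O(submit_request) we get O(~flag_summons).
Premise 5 is O(~publish_patent → flag_summons); contrapositively O(~flag_summons → publish_patent). Since O(~flag_summons) holds, K gives O(publish_patent).
Premises 4, 6, 8 do not contribute to this derivation.
Hence publish_patent is obligatory.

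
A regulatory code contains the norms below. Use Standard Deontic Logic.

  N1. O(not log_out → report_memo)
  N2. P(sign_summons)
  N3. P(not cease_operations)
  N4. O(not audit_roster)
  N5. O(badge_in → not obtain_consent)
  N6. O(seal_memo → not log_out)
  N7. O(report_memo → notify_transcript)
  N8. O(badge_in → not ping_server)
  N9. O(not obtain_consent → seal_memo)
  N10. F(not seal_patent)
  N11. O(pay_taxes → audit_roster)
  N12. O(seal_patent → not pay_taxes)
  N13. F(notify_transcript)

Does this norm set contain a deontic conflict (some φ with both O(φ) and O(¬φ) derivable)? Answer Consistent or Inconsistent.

Consistent

Premise 11 is O(pay_taxes → audit_roster), but O(pay_taxes) is not derivable from the premises, so it does not yield O(audit_roster).
So O(audit_roster) is not derivable, and the apparent clash with O(not audit_roster) does not arise.
A world satisfying every obligation exists (e.g. audit_roster=false, badge_in=false, cease_operations=false, log_out=true, notify_transcript=false, obtain_consent=true, pay_taxes=false, ping_server=false, report_memo=false, seal_memo=false, seal_patent=true, sign_summons=false); no atom is both obligatory and forbidden, so the set is consistent.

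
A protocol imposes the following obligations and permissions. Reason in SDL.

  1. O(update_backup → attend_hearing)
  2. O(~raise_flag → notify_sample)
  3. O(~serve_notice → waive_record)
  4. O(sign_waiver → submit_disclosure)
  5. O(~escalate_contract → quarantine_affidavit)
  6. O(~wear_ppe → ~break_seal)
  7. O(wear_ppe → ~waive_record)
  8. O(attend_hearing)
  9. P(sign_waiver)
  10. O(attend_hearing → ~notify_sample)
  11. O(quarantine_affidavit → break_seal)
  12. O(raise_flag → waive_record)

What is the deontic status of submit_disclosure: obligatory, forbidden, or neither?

Neither

Premise 4 is O(sign_waiver → submit_disclosure), but O(sign_waiver) is not derivable from the premises (the permission P(sign_waiver) asserts only ~O(~sign_waiver), not O(sign_waiver)), so it does not yield O(submit_disclosure).
No premise or chain of K-axiom applications forces O(submit_disclosure), and none forces O(~submit_disclosure). So submit_disclosure is neither obligatory nor forbidden under these norms.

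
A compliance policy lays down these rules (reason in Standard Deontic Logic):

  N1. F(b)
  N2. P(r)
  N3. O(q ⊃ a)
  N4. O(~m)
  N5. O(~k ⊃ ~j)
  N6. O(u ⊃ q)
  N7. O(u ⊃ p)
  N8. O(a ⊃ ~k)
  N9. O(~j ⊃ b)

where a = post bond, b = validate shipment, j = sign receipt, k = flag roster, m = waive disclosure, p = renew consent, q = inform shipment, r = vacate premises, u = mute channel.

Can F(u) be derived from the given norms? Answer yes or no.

Premise 1 is F(b), i.e. O(~b).
The contrapositive of premise 9 (O(~j ⊃ b)) is O(~b ⊃ j), and O(~b) is already established, so O(j).
Premise 5, O(~k ⊃ ~j), contraposes to O(j ⊃ k); with O(j) we get O(k).
Premise 8, O(a ⊃ ~k), contraposes to O(k ⊃ ~a); with O(k) we get O(~a).
Premise 3 is O(q ⊃ a); contrapositively O(~a ⊃ ~q). Since O(~a) holds, K gives O(~q).
Premise 6 is O(u ⊃ q); contrapositively O(~q ⊃ ~u). Since O(~q) holds, K gives O(~u).
Premises 2, 4, 7 do not contribute to this derivation.
So O(~u) holds, i.e. F(u). The claim follows.

Yes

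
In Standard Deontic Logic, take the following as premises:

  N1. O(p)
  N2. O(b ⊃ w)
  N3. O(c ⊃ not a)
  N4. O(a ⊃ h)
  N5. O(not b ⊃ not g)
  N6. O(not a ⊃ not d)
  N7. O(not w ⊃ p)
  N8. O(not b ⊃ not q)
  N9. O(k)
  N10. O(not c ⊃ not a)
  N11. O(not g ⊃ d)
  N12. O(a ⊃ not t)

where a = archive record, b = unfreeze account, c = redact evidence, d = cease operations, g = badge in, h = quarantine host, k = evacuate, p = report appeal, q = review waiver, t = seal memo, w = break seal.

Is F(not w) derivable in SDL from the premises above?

Yes

Premises 10 and 3 cover both cases: O(not c ⊃ not a) and O(c ⊃ not a). Since not c ∨ c is a tautology, O(not a) follows.
Applying K to premise 6 (O(not a ⊃ not d)) and O(not a) yields O(not d).
The contrapositive of premise 11 (O(not g ⊃ d)) is O(not d ⊃ g), and O(not d) is already established, so O(g).
The contrapositive of premise 5 (O(not b ⊃ not g)) is O(g ⊃ b), and O(g) is already established, so O(b).
Applying K to premise 2 (O(b ⊃ w)) and O(b) yields O(w).
Premises 1, 4, 7, 8, 9, 12 do not contribute to this derivation.
So O(w) holds, i.e. F(not w). The claim follows.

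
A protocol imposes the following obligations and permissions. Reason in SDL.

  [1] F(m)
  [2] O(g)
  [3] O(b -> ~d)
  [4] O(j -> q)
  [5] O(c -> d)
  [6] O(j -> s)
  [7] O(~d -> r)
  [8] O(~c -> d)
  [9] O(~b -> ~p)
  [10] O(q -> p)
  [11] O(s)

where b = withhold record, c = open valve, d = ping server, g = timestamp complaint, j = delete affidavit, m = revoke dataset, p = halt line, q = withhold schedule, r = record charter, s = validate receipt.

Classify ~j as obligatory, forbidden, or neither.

Premises 5 and 8 cover both cases: O(c -> d) and O(~c -> d). Since c ∨ ~c is a tautology, O(d) follows.
Premise 3, O(b -> ~d), contraposes to O(d -> ~b); with O(d) we get O(~b).
With premise 9, O(~b -> ~p), the K-axiom yields O(~p).
Premise 10 is O(q -> p); contrapositively O(~p -> ~q). Since O(~p) holds, K gives O(~q).
The contrapositive of premise 4 (O(j -> q)) is O(~q -> ~j), and O(~q) is already established, so O(~j).
Premises 1, 2, 6, 7, 11 do not contribute to this derivation.
Hence ~j is obligatory.

Obligatory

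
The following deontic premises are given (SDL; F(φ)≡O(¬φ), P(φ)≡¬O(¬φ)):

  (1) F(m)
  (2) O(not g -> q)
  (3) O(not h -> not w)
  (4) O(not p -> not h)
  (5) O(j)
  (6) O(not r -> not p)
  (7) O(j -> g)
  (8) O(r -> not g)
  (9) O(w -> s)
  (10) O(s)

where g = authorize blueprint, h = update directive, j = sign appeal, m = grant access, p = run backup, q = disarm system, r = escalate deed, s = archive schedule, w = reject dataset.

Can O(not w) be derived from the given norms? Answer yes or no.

From premise 5 we have O(j).
From O(j) and premise 7, O(j -> g), we obtain O(g).
Premise 8, O(r -> not g), contraposes to O(g -> not r); with O(g) we get O(not r).
Premise 6 is O(not r -> not p); since O(not r), deontic closure gives O(not p).
Premise 4 is O(not p -> not h); since O(not p), deontic closure gives O(not h).
Premise 3 is O(not h -> not w); since O(not h), deontic closure gives O(not w).
Premises 1, 2, 9, 10 do not contribute to this derivation.
So O(not w) follows.

Yes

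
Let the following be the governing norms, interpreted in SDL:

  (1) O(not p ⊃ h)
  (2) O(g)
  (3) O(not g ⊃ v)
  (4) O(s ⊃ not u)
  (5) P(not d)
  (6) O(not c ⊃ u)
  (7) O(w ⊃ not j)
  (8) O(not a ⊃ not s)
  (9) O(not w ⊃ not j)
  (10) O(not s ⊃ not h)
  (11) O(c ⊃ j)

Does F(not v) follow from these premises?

No

Premise 3 is O(not g ⊃ v), but O(not g) is not derivable from the premises, so it does not yield O(v).
No other premise forces O(v). An ideal world satisfying every premise can still have not v true, so F(not v) is not derivable.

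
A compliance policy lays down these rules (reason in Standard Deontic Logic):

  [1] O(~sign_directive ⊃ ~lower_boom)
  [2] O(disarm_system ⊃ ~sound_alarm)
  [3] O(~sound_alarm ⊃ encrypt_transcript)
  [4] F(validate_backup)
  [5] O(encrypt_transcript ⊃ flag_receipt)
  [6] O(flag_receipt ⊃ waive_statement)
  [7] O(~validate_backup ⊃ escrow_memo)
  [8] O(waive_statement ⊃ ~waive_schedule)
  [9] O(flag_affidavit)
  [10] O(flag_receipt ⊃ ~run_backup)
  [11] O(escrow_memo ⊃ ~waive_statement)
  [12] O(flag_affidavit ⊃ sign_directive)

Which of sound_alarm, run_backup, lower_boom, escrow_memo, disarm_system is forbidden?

disarm_system

F(validate_backup) at premise 4 means O(~validate_backup).
Applying K to premise 7 (O(~validate_backup ⊃ escrow_memo)) and O(~validate_backup) yields O(escrow_memo).
Applying K to premise 11 (O(escrow_memo ⊃ ~waive_statement)) and O(escrow_memo) yields O(~waive_statement).
The contrapositive of premise 6 (O(flag_receipt ⊃ waive_statement)) is O(~waive_statement ⊃ ~flag_receipt), and O(~waive_statement) is already established, so O(~flag_receipt).
Premise 5, O(encrypt_transcript ⊃ flag_receipt), contraposes to O(~flag_receipt ⊃ ~encrypt_transcript); with O(~flag_receipt) we get O(~encrypt_transcript).
The contrapositive of premise 3 (O(~sound_alarm ⊃ encrypt_transcript)) is O(~encrypt_transcript ⊃ sound_alarm), and O(~encrypt_transcript) is already established, so O(sound_alarm).
The contrapositive of premise 2 (O(disarm_system ⊃ ~sound_alarm)) is O(sound_alarm ⊃ ~disarm_system), and O(sound_alarm) is already established, so O(~disarm_system).
So O(~disarm_system) holds, i.e. disarm_system is forbidden. None of the other listed options is forbidden under the premises.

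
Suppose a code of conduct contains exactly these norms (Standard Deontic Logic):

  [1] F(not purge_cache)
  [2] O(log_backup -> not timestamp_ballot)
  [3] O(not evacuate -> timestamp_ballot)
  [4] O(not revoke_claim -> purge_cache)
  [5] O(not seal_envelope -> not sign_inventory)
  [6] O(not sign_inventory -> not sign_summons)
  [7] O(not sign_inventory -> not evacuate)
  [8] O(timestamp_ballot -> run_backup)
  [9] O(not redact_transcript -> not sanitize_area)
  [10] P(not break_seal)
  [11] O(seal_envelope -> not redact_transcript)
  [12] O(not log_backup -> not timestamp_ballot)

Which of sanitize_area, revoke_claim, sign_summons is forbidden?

sanitize_area

Premises 2 and 12 are O(log_backup -> not timestamp_ballot) and O(not log_backup -> not timestamp_ballot); every ideal world satisfies log_backup or not log_backup, so in either case not timestamp_ballot holds — hence O(not timestamp_ballot).
The contrapositive of premise 3 (O(not evacuate -> timestamp_ballot)) is O(not timestamp_ballot -> evacuate), and O(not timestamp_ballot) is already established, so O(evacuate).
The contrapositive of premise 7 (O(not sign_inventory -> not evacuate)) is O(evacuate -> sign_inventory), and O(evacuate) is already established, so O(sign_inventory).
The contrapositive of premise 5 (O(not seal_envelope -> not sign_inventory)) is O(sign_inventory -> seal_envelope), and O(sign_inventory) is already established, so O(seal_envelope).
With premise 11, O(seal_envelope -> not redact_transcript), the K-axiom yields O(not redact_transcript).
Premise 9 is O(not redact_transcript -> not sanitize_area); since O(not redact_transcript), deontic closure gives O(not sanitize_area).
So O(not sanitize_area) holds, i.e. sanitize_area is forbidden. None of the other listed options is forbidden under the premises.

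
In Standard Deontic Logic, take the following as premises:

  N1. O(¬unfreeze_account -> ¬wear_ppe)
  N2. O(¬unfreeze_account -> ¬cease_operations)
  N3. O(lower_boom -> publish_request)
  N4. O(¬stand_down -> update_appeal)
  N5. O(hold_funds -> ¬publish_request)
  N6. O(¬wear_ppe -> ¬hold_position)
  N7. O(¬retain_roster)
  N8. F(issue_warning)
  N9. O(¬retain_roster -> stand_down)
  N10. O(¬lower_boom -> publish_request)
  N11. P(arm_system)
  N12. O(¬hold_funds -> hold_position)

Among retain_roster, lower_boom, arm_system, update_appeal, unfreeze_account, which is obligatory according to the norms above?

unfreeze_account

By case analysis on ¬lower_boom: premise 10 gives O(¬lower_boom -> publish_request) and premise 3 gives O(lower_boom -> publish_request), so O(publish_request) either way.
Premise 5 is O(hold_funds -> ¬publish_request); contrapositively O(publish_request -> ¬hold_funds). Since O(publish_request) holds, K gives O(¬hold_funds).
With premise 12, O(¬hold_funds -> hold_position), the K-axiom yields O(hold_position).
The contrapositive of premise 6 (O(¬wear_ppe -> ¬hold_position)) is O(hold_position -> wear_ppe), and O(hold_position) is already established, so O(wear_ppe).
Premise 1, O(¬unfreeze_account -> ¬wear_ppe), contraposes to O(wear_ppe -> unfreeze_account); with O(wear_ppe) we get O(unfreeze_account).
So O(unfreeze_account) holds — unfreeze_account is obligatory. None of the other listed options is made obligatory by any chain of premises.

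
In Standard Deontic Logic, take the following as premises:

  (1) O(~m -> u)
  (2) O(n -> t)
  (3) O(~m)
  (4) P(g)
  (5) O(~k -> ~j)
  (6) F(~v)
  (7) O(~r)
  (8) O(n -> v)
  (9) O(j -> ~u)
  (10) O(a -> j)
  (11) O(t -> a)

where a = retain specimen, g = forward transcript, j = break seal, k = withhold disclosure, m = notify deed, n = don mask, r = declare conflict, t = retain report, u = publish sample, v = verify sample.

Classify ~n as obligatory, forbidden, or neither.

Obligatory

Premise 3 states O(~m) outright.
With premise 1, O(~m -> u), the K-axiom yields O(u).
Premise 9 is O(j -> ~u); contrapositively O(u -> ~j). Since O(u) holds, K gives O(~j).
Premise 10 is O(a -> j); contrapositively O(~j -> ~a). Since O(~j) holds, K gives O(~a).
The contrapositive of premise 11 (O(t -> a)) is O(~a -> ~t), and O(~a) is already established, so O(~t).
Premise 2 is O(n -> t); contrapositively O(~t -> ~n). Since O(~t) holds, K gives O(~n).
Premises 4, 5, 6, 7, 8 do not contribute to this derivation.
Hence ~n is obligatory.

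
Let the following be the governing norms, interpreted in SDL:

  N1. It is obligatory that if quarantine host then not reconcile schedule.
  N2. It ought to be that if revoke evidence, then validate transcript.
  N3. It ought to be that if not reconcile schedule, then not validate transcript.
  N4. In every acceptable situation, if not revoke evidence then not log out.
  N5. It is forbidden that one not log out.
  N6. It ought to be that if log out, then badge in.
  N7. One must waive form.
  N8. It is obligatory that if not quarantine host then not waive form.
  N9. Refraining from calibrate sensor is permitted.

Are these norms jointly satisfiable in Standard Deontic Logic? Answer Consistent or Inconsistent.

From premise 7 we have O(waive_form).
Premise 8 is O(¬quarantine_host → ¬waive_form); contrapositively O(waive_form → quarantine_host). Since O(waive_form) holds, K gives O(quarantine_host).
With premise 1, O(quarantine_host → ¬reconcile_schedule), the K-axiom yields O(¬reconcile_schedule).
Premise 3 is O(¬reconcile_schedule → ¬validate_transcript); since O(¬reconcile_schedule), deontic closure gives O(¬validate_transcript).
Premise 2 is O(revoke_evidence → validate_transcript); contrapositively O(¬validate_transcript → ¬revoke_evidence). Since O(¬validate_transcript) holds, K gives O(¬revoke_evidence).
From O(¬revoke_evidence) and premise 4, O(¬revoke_evidence → ¬log_out), we obtain O(¬log_out).
Yet premise 5 is F(¬log_out), i.e. O(log_out).
We now have both O(¬log_out) and O(log_out) — log_out is simultaneously obligatory and forbidden, violating the D-axiom.

Inconsistent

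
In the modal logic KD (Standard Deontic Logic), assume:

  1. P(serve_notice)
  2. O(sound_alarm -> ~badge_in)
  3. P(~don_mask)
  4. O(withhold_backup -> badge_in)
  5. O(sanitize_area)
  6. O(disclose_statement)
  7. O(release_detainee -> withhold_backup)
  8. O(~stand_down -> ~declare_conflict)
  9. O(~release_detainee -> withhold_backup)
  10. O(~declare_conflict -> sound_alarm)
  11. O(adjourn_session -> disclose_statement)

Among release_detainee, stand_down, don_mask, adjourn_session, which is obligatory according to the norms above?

Premises 9 and 7 are O(~release_detainee -> withhold_backup) and O(release_detainee -> withhold_backup); every ideal world satisfies ~release_detainee or release_detainee, so in either case withhold_backup holds — hence O(withhold_backup).
With premise 4, O(withhold_backup -> badge_in), the K-axiom yields O(badge_in).
Premise 2, O(sound_alarm -> ~badge_in), contraposes to O(badge_in -> ~sound_alarm); with O(badge_in) we get O(~sound_alarm).
Premise 10, O(~declare_conflict -> sound_alarm), contraposes to O(~sound_alarm -> declare_conflict); with O(~sound_alarm) we get O(declare_conflict).
Premise 8, O(~stand_down -> ~declare_conflict), contraposes to O(declare_conflict -> stand_down); with O(declare_conflict) we get O(stand_down).
So O(stand_down) holds — stand_down is obligatory. None of the other listed options is made obligatory by any chain of premises.

stand_down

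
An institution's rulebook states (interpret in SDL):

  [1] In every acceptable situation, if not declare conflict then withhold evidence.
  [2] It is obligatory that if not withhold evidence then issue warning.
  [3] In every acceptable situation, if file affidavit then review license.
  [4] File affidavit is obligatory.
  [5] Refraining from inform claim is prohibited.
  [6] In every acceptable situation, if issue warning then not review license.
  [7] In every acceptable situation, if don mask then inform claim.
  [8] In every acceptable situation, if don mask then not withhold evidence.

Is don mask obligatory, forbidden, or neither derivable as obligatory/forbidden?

Forbidden

Premise 4 gives O(file_affidavit).
From O(file_affidavit) and premise 3, O(file_affidavit → review_license), we obtain O(review_license).
Premise 6 is O(issue_warning → ¬review_license); contrapositively O(review_license → ¬issue_warning). Since O(review_license) holds, K gives O(¬issue_warning).
Premise 2, O(¬withhold_evidence → issue_warning), contraposes to O(¬issue_warning → withhold_evidence); with O(¬issue_warning) we get O(withhold_evidence).
Premise 8 is O(don_mask → ¬withhold_evidence); contrapositively O(withhold_evidence → ¬don_mask). Since O(withhold_evidence) holds, K gives O(¬don_mask).
Premises 1, 5, 7 do not contribute to this derivation.
Thus O(¬don_mask), which is F(don_mask): don_mask is forbidden.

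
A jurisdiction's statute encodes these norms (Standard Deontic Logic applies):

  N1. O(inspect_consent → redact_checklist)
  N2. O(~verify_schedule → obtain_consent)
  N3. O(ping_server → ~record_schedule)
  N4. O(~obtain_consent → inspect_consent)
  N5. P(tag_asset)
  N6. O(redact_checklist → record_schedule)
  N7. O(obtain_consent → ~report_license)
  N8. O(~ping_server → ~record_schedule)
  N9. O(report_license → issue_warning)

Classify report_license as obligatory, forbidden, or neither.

Premises 8 and 3 are O(~ping_server → ~record_schedule) and O(ping_server → ~record_schedule); every ideal world satisfies ~ping_server or ping_server, so in either case ~record_schedule holds — hence O(~record_schedule).
The contrapositive of premise 6 (O(redact_checklist → record_schedule)) is O(~record_schedule → ~redact_checklist), and O(~record_schedule) is already established, so O(~redact_checklist).
Premise 1, O(inspect_consent → redact_checklist), contraposes to O(~redact_checklist → ~inspect_consent); with O(~redact_checklist) we get O(~inspect_consent).
Premise 4 is O(~obtain_consent → inspect_consent); contrapositively O(~inspect_consent → obtain_consent). Since O(~inspect_consent) holds, K gives O(obtain_consent).
Premise 7 is O(obtain_consent → ~report_license); since O(obtain_consent), deontic closure gives O(~report_license).
Premises 2, 5, 9 do not contribute to this derivation.
Thus O(~report_license), which is F(report_license): report_license is forbidden.

Forbidden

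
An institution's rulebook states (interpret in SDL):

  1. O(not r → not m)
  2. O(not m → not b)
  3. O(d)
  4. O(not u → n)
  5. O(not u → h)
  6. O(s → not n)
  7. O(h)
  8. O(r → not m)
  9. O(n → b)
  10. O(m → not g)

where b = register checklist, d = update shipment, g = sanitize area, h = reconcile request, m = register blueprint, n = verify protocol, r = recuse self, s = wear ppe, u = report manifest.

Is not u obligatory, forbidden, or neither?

Forbidden

Premises 8 and 1 cover both cases: O(r → not m) and O(not r → not m). Since r ∨ not r is a tautology, O(not m) follows.
From O(not m) and premise 2, O(not m → not b), we obtain O(not b).
Premise 9 is O(n → b); contrapositively O(not b → not n). Since O(not b) holds, K gives O(not n).
Premise 4, O(not u → n), contraposes to O(not n → u); with O(not n) we get O(u).
Premises 3, 5, 6, 7, 10 do not contribute to this derivation.
Thus O(u), which is F(not u): not u is forbidden.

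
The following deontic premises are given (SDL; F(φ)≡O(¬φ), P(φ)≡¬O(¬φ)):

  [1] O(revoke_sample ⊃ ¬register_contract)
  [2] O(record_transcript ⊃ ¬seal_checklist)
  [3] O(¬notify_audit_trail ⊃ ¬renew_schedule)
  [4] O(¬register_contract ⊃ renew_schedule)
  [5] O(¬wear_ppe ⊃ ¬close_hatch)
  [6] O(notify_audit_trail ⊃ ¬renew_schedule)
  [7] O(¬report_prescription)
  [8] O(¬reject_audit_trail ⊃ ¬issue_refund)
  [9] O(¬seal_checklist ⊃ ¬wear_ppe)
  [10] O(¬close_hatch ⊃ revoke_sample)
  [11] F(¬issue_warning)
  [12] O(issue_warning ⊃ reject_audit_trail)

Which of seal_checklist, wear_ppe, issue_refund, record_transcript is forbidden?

record_transcript

By case analysis on notify_audit_trail: premise 6 gives O(notify_audit_trail ⊃ ¬renew_schedule) and premise 3 gives O(¬notify_audit_trail ⊃ ¬renew_schedule), so O(¬renew_schedule) either way.
Premise 4 is O(¬register_contract ⊃ renew_schedule); contrapositively O(¬renew_schedule ⊃ register_contract). Since O(¬renew_schedule) holds, K gives O(register_contract).
Premise 1 is O(revoke_sample ⊃ ¬register_contract); contrapositively O(register_contract ⊃ ¬revoke_sample). Since O(register_contract) holds, K gives O(¬revoke_sample).
Premise 10, O(¬close_hatch ⊃ revoke_sample), contraposes to O(¬revoke_sample ⊃ close_hatch); with O(¬revoke_sample) we get O(close_hatch).
Premise 5, O(¬wear_ppe ⊃ ¬close_hatch), contraposes to O(close_hatch ⊃ wear_ppe); with O(close_hatch) we get O(wear_ppe).
The contrapositive of premise 9 (O(¬seal_checklist ⊃ ¬wear_ppe)) is O(wear_ppe ⊃ seal_checklist), and O(wear_ppe) is already established, so O(seal_checklist).
Premise 2 is O(record_transcript ⊃ ¬seal_checklist); contrapositively O(seal_checklist ⊃ ¬record_transcript). Since O(seal_checklist) holds, K gives O(¬record_transcript).
So O(¬record_transcript) holds, i.e. record_transcript is forbidden. None of the other listed options is forbidden under the premises.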